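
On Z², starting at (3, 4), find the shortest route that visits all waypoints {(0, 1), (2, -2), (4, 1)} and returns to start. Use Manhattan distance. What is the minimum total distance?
20
(one optimal route: (3, 4) → (0, 1) → (2, -2) → (4, 1) → (3, 4))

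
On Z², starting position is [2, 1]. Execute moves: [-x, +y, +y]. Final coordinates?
(1, 3)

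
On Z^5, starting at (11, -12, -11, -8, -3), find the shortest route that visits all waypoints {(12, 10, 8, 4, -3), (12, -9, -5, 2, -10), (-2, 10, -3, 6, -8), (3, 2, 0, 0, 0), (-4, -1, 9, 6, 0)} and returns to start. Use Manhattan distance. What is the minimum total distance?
202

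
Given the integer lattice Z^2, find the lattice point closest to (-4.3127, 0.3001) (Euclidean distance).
(-4, 0)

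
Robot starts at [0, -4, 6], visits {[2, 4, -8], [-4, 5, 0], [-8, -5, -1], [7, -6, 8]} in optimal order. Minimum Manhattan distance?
66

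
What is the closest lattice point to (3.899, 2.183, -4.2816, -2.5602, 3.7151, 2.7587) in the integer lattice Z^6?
(4, 2, -4, -3, 4, 3)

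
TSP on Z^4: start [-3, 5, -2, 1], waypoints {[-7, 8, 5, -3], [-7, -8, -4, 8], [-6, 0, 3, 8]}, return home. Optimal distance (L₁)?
82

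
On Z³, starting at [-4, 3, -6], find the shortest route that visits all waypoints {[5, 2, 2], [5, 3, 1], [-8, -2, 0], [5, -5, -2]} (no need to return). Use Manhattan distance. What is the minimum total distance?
46
(one optimal route: (-4, 3, -6) → (-8, -2, 0) → (5, -5, -2) → (5, 2, 2) → (5, 3, 1))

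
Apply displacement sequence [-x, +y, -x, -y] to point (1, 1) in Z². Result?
(-1, 1)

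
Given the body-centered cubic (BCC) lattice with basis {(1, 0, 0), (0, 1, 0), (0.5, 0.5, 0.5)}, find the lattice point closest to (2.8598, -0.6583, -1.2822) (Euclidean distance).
(2.5, -0.5, -1.5)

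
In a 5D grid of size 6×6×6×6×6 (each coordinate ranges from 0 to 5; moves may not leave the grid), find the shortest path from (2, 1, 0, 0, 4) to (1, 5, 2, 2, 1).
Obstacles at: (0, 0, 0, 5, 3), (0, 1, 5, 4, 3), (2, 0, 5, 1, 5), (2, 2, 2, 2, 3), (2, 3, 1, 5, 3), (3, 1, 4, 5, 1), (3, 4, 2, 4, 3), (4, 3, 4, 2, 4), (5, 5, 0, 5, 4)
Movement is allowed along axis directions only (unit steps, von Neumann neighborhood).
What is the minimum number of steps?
12
(one shortest path: (2, 1, 0, 0, 4) → (1, 1, 0, 0, 4) → (1, 2, 0, 0, 4) → (1, 3, 0, 0, 4) → (1, 4, 0, 0, 4) → (1, 5, 0, 0, 4) → (1, 5, 1, 0, 4) → (1, 5, 2, 0, 4) → (1, 5, 2, 1, 4) → (1, 5, 2, 2, 4) → (1, 5, 2, 2, 3) → (1, 5, 2, 2, 2) → (1, 5, 2, 2, 1))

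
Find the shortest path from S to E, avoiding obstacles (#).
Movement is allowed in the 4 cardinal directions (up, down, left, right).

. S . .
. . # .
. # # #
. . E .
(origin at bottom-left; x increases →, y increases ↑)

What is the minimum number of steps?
6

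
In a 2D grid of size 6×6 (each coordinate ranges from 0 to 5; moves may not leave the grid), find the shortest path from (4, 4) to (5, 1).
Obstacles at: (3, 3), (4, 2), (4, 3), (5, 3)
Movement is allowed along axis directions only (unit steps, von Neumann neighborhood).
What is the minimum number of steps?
8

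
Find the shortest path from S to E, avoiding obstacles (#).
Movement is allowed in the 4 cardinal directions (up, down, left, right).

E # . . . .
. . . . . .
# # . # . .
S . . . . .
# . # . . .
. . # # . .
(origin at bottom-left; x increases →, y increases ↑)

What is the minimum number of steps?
7
(one shortest path: (0, 2) → (1, 2) → (2, 2) → (2, 3) → (2, 4) → (1, 4) → (0, 4) → (0, 5))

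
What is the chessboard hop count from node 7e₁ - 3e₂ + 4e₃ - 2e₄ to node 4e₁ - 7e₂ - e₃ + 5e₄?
7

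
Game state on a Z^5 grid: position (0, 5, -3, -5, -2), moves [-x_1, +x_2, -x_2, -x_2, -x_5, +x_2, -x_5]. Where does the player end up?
(-1, 5, -3, -5, -4)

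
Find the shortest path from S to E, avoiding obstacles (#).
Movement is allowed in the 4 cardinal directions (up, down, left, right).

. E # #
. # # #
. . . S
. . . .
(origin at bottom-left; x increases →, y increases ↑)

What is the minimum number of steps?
6
(one shortest path: (3, 1) → (2, 1) → (1, 1) → (0, 1) → (0, 2) → (0, 3) → (1, 3))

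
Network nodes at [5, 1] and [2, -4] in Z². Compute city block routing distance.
8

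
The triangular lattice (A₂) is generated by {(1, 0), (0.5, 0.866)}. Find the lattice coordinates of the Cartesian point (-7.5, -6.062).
-4b₁ - 7b₂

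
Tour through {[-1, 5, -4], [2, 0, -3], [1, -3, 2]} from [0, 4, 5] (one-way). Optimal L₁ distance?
29
(one optimal route: (0, 4, 5) → (-1, 5, -4) → (2, 0, -3) → (1, -3, 2))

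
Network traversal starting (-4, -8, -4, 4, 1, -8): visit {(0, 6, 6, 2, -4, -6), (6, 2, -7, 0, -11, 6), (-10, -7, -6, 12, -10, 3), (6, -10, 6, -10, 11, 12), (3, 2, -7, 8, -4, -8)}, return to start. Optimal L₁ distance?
268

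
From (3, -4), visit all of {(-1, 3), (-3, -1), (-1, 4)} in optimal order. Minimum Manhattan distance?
16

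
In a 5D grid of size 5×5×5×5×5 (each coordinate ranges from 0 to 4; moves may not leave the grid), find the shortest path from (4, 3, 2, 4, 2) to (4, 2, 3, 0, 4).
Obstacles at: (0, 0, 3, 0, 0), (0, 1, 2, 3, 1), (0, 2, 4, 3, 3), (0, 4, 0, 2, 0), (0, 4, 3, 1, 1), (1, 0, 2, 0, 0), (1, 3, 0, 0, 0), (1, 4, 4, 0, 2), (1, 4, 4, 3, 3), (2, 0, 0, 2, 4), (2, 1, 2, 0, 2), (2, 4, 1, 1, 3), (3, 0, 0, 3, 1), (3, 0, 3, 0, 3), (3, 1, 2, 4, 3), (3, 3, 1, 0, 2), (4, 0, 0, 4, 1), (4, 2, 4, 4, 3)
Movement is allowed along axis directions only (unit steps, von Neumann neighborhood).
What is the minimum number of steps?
8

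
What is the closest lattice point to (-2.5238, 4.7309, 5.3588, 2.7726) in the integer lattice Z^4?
(-3, 5, 5, 3)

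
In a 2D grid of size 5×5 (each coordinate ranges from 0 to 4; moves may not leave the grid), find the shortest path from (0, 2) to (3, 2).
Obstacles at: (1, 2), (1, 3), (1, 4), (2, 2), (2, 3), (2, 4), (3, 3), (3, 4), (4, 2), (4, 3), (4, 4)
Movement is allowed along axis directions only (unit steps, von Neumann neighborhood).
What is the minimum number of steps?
5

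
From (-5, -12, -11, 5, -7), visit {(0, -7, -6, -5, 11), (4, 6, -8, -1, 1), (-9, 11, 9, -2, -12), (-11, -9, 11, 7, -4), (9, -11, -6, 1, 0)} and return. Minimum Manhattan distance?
220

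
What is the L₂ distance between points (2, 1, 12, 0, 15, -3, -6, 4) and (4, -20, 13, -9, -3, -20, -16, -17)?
41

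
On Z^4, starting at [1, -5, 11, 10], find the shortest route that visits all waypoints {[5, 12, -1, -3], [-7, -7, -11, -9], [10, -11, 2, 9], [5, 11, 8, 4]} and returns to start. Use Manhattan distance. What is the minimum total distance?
170
(one optimal route: (1, -5, 11, 10) → (10, -11, 2, 9) → (-7, -7, -11, -9) → (5, 12, -1, -3) → (5, 11, 8, 4) → (1, -5, 11, 10))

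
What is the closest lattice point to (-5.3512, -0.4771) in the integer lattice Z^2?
(-5, 0)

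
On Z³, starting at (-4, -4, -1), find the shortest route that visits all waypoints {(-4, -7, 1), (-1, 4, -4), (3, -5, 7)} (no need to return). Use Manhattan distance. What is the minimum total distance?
44
(one optimal route: (-4, -4, -1) → (-4, -7, 1) → (3, -5, 7) → (-1, 4, -4))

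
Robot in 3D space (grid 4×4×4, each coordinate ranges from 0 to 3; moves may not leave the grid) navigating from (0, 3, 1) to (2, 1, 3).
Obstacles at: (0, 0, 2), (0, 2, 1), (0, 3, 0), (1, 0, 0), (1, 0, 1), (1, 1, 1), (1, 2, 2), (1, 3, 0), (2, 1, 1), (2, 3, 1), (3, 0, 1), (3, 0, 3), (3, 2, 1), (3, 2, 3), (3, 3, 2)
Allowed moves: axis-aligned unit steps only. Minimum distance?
6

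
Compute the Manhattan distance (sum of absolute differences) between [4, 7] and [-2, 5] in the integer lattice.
8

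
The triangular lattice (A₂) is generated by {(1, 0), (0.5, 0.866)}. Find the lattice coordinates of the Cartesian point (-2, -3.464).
-4b₂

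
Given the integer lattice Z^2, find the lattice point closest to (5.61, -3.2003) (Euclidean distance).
(6, -3)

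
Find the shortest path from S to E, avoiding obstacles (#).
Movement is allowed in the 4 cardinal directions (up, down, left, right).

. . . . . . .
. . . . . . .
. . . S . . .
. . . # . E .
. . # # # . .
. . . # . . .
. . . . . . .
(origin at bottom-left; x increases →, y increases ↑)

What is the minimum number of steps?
3
(one shortest path: (3, 4) → (4, 4) → (5, 4) → (5, 3))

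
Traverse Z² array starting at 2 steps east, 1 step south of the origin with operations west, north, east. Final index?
(2, 0)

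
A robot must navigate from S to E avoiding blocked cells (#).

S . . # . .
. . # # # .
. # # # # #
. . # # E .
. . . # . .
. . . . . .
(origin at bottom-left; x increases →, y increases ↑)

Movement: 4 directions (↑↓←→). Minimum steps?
11
(one shortest path: (0, 5) → (0, 4) → (0, 3) → (0, 2) → (1, 2) → (1, 1) → (2, 1) → (2, 0) → (3, 0) → (4, 0) → (4, 1) → (4, 2))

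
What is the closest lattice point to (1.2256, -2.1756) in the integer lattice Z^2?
(1, -2)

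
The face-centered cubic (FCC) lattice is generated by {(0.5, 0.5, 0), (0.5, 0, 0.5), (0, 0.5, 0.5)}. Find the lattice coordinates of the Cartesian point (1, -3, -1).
-b₁ + 3b₂ - 5b₃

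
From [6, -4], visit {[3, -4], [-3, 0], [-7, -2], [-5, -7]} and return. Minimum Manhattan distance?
40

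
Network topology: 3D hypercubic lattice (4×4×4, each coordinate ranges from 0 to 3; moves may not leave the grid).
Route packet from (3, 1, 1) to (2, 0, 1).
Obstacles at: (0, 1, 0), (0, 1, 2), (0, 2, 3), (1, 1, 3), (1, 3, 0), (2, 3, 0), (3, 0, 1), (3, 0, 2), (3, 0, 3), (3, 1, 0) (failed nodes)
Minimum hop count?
2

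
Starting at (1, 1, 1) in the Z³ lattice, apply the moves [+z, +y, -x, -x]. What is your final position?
(-1, 2, 2)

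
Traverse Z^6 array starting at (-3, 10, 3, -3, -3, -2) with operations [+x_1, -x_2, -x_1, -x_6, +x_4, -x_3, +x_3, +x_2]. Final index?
(-3, 10, 3, -2, -3, -3)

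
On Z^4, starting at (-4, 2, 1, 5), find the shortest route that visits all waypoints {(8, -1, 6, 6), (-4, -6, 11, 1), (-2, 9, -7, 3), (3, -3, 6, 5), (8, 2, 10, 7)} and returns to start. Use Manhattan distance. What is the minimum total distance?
114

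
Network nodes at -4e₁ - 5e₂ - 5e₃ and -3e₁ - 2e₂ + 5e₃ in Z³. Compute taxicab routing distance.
14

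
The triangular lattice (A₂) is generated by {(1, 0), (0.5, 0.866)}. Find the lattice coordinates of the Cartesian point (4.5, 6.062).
b₁ + 7b₂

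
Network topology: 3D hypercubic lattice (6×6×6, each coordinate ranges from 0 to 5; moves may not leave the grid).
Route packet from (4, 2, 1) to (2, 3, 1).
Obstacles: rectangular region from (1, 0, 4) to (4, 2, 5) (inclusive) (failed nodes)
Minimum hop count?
3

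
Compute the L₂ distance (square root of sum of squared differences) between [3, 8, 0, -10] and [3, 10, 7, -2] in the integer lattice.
10.8167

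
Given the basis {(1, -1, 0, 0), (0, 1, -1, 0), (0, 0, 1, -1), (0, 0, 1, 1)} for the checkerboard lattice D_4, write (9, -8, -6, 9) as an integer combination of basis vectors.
9b₁ + b₂ - 7b₃ + 2b₄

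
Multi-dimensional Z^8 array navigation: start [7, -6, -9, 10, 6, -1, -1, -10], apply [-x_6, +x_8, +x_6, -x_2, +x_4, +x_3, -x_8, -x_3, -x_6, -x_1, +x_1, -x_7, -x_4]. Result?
(7, -7, -9, 10, 6, -2, -2, -10)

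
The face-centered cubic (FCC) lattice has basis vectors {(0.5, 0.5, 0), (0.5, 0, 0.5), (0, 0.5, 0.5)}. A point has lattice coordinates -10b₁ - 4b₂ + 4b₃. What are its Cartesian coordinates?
(-7, -3, 0)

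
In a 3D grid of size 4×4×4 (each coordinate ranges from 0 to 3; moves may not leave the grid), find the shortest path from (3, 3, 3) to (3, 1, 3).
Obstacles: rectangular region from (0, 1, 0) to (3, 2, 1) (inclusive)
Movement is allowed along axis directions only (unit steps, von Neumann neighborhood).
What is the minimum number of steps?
2
(one shortest path: (3, 3, 3) → (3, 2, 3) → (3, 1, 3))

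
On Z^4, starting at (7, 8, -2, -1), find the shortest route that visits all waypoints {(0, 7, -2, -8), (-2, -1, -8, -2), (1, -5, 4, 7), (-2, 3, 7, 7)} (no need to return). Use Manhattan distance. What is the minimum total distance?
79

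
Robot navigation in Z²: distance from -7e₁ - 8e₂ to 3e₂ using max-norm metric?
11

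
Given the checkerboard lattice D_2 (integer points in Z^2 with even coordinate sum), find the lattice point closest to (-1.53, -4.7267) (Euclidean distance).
(-1, -5)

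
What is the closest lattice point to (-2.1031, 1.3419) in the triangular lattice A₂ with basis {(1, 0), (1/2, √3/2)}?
(-2, 1.732)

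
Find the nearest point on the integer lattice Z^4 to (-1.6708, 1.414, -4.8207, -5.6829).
(-2, 1, -5, -6)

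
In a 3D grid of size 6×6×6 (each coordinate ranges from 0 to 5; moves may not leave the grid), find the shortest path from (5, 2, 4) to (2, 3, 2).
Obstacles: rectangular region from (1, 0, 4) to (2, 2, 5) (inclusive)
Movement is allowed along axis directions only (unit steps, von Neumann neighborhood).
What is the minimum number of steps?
6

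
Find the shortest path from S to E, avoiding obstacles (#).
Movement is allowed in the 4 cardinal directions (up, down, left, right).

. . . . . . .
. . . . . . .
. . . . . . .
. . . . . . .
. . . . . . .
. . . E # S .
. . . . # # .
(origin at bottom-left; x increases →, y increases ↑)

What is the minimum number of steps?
4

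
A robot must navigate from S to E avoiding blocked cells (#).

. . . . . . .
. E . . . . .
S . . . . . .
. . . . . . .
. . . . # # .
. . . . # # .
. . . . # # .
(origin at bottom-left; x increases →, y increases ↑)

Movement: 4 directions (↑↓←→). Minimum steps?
2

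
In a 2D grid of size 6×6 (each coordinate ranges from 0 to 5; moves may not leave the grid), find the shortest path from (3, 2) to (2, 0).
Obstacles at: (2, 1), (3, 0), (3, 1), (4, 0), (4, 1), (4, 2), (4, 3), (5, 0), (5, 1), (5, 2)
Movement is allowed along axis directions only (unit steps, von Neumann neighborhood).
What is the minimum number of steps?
5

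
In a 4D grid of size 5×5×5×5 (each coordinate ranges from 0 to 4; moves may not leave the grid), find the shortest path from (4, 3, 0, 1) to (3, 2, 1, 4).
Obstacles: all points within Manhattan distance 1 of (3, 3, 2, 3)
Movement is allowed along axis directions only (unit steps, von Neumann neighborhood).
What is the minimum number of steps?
6
(one shortest path: (4, 3, 0, 1) → (3, 3, 0, 1) → (3, 2, 0, 1) → (3, 2, 1, 1) → (3, 2, 1, 2) → (3, 2, 1, 3) → (3, 2, 1, 4))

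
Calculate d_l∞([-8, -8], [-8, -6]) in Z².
2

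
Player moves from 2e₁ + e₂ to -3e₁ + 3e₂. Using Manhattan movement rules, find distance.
7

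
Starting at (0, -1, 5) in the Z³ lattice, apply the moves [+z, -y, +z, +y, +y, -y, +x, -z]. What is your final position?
(1, -1, 6)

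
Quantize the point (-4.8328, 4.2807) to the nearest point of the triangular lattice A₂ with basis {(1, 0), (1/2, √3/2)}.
(-4.5, 4.33)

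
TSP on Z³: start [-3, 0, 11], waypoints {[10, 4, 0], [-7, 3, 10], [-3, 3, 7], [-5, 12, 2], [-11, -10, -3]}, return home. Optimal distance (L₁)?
124
(one optimal route: (-3, 0, 11) → (-7, 3, 10) → (-11, -10, -3) → (10, 4, 0) → (-5, 12, 2) → (-3, 3, 7) → (-3, 0, 11))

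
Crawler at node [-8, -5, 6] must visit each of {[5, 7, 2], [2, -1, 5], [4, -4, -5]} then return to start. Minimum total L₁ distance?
72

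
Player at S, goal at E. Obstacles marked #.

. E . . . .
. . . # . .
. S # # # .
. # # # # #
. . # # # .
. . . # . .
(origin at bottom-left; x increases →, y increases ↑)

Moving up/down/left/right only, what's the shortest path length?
2
(one shortest path: (1, 3) → (1, 4) → (1, 5))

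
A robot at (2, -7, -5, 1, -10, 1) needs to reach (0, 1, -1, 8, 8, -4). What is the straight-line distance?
21.9545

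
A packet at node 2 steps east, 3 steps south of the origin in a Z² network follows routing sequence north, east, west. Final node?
(2, -2)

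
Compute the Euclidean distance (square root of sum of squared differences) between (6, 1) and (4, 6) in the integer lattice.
5.38516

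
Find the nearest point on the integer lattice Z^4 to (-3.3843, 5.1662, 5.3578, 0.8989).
(-3, 5, 5, 1)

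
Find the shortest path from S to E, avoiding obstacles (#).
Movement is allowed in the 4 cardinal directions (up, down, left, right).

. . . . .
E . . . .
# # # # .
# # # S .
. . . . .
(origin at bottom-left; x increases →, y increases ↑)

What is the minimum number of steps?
7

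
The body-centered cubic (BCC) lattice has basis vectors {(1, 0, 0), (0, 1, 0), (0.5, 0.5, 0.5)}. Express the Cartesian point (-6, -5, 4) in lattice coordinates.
-10b₁ - 9b₂ + 8b₃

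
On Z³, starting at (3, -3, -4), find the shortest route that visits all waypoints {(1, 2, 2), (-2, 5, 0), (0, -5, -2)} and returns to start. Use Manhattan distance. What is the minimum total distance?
42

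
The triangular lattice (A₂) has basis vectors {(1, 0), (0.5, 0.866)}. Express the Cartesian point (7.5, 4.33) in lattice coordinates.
5b₁ + 5b₂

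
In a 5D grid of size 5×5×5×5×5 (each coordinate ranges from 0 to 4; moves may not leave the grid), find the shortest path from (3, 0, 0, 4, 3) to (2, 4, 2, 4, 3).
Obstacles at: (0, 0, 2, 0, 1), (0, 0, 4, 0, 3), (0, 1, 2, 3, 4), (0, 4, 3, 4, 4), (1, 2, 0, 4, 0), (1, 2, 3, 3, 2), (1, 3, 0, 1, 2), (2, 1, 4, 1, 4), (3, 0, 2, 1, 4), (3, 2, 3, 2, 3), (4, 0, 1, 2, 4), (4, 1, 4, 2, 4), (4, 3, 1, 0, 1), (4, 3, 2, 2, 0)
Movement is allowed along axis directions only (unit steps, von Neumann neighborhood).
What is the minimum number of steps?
7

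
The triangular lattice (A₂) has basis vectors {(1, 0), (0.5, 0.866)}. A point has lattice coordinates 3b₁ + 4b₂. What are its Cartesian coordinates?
(5, 3.464)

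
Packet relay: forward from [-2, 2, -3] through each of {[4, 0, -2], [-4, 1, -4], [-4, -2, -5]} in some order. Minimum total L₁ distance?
21
(one optimal route: (-2, 2, -3) → (-4, 1, -4) → (-4, -2, -5) → (4, 0, -2))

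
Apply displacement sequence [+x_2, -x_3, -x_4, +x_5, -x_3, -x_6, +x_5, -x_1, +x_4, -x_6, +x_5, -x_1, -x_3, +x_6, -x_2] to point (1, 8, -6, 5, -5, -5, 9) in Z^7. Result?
(-1, 8, -9, 5, -2, -6, 9)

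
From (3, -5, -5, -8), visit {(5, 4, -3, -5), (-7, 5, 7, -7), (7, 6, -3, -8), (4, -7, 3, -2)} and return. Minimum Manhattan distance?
98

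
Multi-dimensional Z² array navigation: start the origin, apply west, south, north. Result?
(-1, 0)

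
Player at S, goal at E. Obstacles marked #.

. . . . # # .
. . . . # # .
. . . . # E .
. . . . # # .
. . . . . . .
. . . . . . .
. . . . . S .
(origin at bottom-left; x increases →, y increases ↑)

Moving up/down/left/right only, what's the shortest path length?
6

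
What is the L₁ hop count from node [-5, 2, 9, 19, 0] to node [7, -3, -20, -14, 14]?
93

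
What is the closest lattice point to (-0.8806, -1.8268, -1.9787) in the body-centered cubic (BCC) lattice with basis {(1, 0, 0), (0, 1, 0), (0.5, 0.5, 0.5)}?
(-1, -2, -2)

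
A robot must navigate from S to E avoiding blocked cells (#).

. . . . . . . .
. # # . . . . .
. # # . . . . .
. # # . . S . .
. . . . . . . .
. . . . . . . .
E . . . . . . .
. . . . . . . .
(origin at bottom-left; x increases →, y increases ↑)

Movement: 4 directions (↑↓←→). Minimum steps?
8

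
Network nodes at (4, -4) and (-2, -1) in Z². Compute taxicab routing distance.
9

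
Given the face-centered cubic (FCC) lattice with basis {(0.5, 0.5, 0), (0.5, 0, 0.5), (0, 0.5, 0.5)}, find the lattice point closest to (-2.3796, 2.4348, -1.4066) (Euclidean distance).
(-2, 2.5, -1.5)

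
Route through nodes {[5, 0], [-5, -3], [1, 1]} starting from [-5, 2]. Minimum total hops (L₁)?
20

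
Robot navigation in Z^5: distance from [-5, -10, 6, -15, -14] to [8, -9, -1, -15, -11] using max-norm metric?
13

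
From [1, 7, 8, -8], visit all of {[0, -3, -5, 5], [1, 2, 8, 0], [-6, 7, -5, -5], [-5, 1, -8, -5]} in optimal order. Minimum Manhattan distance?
69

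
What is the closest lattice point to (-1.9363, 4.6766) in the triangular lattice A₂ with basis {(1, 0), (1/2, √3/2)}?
(-2, 5.196)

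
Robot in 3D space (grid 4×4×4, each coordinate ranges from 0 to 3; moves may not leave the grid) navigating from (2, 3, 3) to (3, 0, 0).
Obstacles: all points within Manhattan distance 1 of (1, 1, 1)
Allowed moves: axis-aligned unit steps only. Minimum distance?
7
(one shortest path: (2, 3, 3) → (3, 3, 3) → (3, 2, 3) → (3, 1, 3) → (3, 0, 3) → (3, 0, 2) → (3, 0, 1) → (3, 0, 0))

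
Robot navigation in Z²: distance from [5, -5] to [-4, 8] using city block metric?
22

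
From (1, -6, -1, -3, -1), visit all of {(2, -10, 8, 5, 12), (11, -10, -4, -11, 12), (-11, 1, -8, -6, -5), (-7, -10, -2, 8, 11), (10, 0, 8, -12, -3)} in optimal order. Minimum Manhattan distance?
178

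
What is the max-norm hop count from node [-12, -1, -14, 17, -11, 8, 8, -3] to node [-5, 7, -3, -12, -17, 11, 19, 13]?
29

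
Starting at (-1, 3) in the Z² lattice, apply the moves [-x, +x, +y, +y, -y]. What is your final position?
(-1, 4)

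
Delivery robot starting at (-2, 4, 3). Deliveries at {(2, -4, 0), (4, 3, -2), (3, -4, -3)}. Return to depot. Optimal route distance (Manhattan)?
40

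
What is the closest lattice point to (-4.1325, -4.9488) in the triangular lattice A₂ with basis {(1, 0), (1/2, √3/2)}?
(-4, -5.196)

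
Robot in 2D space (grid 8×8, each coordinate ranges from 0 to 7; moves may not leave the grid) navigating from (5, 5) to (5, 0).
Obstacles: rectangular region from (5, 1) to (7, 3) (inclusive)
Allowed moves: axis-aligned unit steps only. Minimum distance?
7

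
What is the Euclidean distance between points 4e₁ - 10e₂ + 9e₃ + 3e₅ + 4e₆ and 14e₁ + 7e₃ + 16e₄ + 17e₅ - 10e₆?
29.189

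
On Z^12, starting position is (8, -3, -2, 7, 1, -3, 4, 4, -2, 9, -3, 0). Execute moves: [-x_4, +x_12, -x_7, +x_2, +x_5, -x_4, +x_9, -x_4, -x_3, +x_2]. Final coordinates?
(8, -1, -3, 4, 2, -3, 3, 4, -1, 9, -3, 1)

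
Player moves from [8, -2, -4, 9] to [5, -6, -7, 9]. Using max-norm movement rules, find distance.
4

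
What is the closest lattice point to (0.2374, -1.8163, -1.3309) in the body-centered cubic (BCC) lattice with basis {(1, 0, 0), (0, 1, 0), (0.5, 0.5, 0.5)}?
(0.5, -1.5, -1.5)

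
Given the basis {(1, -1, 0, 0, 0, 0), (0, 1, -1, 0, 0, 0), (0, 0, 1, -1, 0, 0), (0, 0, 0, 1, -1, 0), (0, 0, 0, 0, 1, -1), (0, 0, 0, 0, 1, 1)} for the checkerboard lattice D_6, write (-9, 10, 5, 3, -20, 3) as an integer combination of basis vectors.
-9b₁ + b₂ + 6b₃ + 9b₄ - 7b₅ - 4b₆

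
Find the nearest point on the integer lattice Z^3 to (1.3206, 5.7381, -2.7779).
(1, 6, -3)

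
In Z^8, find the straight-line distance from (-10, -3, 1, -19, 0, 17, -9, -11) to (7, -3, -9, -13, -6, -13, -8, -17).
37.3898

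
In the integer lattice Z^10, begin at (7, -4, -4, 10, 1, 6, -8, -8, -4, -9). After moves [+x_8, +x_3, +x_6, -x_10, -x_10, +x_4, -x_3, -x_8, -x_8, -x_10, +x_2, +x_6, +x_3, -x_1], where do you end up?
(6, -3, -3, 11, 1, 8, -8, -9, -4, -12)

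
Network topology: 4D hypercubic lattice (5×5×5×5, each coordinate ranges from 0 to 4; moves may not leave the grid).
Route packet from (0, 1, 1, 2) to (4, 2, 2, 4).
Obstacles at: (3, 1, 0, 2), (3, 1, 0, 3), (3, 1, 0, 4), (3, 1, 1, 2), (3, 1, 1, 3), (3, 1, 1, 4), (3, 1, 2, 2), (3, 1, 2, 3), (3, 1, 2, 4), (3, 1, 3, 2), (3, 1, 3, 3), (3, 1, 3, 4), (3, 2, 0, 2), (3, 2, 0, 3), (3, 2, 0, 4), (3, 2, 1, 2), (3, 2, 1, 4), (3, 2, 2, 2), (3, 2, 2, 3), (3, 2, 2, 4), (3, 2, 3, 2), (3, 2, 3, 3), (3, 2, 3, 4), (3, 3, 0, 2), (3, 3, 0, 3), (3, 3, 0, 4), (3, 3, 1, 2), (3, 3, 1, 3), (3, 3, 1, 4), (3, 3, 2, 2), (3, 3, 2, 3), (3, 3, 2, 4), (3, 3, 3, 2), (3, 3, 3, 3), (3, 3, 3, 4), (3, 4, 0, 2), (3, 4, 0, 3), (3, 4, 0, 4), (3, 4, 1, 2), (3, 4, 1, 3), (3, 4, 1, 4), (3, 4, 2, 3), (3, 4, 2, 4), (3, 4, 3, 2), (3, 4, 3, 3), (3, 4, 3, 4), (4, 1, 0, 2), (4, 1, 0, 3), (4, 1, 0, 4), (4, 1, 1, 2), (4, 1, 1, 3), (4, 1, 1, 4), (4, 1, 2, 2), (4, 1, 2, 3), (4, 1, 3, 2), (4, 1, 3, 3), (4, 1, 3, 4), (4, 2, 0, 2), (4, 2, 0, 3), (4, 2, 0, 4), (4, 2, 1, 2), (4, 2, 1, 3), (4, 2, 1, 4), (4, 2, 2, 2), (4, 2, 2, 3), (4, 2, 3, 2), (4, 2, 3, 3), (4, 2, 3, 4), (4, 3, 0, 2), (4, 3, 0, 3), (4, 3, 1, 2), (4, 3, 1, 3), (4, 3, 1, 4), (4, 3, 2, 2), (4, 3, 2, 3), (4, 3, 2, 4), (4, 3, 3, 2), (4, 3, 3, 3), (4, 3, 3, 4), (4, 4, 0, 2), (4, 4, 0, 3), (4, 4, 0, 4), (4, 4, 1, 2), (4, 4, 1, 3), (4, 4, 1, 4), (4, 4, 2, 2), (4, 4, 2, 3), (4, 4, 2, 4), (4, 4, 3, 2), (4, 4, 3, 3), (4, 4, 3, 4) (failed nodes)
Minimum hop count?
10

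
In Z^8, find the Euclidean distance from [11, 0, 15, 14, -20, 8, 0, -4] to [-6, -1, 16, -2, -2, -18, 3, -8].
39.6485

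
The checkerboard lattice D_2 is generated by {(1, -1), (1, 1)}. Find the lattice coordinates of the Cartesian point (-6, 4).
-5b₁ - b₂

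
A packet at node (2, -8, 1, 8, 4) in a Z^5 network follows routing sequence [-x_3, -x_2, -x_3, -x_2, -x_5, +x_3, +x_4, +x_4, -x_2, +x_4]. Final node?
(2, -11, 0, 11, 3)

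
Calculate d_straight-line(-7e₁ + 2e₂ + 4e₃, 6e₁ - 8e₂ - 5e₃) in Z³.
18.7083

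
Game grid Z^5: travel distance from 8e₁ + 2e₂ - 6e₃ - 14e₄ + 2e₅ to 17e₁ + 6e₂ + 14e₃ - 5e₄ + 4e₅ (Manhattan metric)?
44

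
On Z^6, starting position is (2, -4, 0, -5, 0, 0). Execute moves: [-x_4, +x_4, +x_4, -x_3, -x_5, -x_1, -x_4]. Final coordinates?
(1, -4, -1, -5, -1, 0)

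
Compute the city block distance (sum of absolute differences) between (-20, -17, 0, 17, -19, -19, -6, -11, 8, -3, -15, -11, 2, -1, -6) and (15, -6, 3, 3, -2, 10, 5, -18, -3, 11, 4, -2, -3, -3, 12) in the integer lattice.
205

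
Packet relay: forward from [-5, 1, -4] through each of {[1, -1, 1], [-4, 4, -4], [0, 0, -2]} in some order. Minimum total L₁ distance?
19
(one optimal route: (-5, 1, -4) → (-4, 4, -4) → (0, 0, -2) → (1, -1, 1))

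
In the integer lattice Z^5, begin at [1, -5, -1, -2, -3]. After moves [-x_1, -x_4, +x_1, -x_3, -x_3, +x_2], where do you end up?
(1, -4, -3, -3, -3)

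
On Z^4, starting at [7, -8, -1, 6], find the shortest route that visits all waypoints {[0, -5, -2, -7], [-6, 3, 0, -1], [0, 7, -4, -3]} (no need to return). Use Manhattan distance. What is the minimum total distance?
58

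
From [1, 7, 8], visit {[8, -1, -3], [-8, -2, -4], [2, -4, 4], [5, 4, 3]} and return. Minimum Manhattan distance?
80
(one optimal route: (1, 7, 8) → (2, -4, 4) → (-8, -2, -4) → (8, -1, -3) → (5, 4, 3) → (1, 7, 8))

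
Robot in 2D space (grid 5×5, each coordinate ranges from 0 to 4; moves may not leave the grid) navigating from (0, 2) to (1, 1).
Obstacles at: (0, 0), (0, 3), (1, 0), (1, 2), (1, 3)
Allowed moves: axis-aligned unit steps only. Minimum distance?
2
(one shortest path: (0, 2) → (0, 1) → (1, 1))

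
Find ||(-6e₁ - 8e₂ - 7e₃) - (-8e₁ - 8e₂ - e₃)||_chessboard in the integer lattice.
6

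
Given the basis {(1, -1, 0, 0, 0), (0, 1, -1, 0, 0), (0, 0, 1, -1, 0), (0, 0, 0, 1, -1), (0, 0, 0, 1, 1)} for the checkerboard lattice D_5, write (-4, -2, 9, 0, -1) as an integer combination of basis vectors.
-4b₁ - 6b₂ + 3b₃ + 2b₄ + b₅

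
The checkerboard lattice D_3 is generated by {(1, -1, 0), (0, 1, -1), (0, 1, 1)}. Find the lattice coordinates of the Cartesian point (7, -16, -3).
7b₁ - 3b₂ - 6b₃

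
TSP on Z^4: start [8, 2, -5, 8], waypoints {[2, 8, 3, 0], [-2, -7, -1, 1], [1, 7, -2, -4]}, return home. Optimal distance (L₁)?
92
(one optimal route: (8, 2, -5, 8) → (2, 8, 3, 0) → (1, 7, -2, -4) → (-2, -7, -1, 1) → (8, 2, -5, 8))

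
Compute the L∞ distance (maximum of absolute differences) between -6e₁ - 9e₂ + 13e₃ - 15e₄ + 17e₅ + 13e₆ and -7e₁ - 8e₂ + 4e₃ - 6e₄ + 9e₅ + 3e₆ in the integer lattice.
10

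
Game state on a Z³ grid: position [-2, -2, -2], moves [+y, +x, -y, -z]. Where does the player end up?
(-1, -2, -3)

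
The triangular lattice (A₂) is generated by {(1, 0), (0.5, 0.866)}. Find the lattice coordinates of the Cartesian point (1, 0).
b₁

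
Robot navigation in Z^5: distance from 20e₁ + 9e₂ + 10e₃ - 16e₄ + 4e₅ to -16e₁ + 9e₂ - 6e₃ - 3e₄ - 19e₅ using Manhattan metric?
88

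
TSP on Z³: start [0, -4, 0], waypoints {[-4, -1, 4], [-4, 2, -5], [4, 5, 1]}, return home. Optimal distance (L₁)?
54
(one optimal route: (0, -4, 0) → (-4, -1, 4) → (-4, 2, -5) → (4, 5, 1) → (0, -4, 0))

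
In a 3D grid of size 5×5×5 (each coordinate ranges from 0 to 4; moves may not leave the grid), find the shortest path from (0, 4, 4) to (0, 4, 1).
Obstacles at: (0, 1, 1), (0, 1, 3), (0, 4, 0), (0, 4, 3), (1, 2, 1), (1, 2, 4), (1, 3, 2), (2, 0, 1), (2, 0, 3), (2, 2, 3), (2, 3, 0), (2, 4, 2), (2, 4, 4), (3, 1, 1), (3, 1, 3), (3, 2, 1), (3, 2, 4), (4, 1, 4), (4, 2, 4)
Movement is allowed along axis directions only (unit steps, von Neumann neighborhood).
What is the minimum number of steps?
5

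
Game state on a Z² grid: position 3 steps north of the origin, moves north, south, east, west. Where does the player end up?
(0, 3)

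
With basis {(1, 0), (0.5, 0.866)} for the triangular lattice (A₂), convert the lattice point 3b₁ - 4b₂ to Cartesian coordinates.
(1, -3.464)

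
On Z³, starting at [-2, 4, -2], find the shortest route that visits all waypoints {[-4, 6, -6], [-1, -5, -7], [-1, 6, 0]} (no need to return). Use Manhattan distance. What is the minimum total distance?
29
(one optimal route: (-2, 4, -2) → (-1, 6, 0) → (-4, 6, -6) → (-1, -5, -7))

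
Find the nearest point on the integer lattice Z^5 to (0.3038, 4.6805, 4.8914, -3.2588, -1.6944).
(0, 5, 5, -3, -2)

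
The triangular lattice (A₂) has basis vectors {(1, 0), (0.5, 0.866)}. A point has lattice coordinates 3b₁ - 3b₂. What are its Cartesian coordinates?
(1.5, -2.598)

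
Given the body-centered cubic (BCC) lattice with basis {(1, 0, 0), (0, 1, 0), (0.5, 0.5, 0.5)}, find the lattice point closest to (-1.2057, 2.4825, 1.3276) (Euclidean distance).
(-1.5, 2.5, 1.5)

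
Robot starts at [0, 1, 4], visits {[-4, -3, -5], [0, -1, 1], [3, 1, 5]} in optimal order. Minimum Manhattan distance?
25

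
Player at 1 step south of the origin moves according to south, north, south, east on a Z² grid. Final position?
(1, -2)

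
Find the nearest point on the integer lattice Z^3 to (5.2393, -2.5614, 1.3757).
(5, -3, 1)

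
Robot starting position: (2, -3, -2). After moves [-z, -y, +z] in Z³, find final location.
(2, -4, -2)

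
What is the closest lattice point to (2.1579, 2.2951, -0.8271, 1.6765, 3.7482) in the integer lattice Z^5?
(2, 2, -1, 2, 4)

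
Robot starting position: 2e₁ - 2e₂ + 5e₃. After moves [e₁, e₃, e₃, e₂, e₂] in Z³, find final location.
(3, 0, 7)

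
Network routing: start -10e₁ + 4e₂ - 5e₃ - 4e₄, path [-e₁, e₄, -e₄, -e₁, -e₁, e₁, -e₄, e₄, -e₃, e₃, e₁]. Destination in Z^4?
(-11, 4, -5, -4)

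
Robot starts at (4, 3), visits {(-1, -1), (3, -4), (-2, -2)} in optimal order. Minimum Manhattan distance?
17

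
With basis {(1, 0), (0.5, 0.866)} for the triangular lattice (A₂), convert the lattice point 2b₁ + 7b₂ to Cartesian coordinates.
(5.5, 6.062)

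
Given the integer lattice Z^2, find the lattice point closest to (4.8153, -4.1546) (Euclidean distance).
(5, -4)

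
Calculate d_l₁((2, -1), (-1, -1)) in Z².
3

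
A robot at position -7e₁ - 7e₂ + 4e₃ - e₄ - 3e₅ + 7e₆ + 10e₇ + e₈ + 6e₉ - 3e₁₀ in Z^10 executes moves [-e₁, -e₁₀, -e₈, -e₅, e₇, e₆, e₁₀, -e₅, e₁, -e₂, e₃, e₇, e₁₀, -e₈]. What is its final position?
(-7, -8, 5, -1, -5, 8, 12, -1, 6, -2)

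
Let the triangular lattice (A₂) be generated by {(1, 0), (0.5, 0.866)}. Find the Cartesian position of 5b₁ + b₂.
(5.5, 0.866)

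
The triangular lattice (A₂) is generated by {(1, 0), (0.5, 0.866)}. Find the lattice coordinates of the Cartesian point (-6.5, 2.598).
-8b₁ + 3b₂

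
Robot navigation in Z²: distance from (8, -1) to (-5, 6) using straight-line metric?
14.7648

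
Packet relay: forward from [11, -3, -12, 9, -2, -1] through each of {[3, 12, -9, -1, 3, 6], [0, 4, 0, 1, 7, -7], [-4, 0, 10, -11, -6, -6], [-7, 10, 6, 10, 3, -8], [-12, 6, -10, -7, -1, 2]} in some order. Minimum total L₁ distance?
211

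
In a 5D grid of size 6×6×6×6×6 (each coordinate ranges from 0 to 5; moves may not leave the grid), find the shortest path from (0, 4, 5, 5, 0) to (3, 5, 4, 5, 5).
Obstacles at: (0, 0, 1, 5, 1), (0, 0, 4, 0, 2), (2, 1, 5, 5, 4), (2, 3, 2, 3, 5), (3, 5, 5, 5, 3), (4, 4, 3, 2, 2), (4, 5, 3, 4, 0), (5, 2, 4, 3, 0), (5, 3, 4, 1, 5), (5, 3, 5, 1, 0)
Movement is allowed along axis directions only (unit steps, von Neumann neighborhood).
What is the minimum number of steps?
10
(one shortest path: (0, 4, 5, 5, 0) → (1, 4, 5, 5, 0) → (2, 4, 5, 5, 0) → (3, 4, 5, 5, 0) → (3, 5, 5, 5, 0) → (3, 5, 4, 5, 0) → (3, 5, 4, 5, 1) → (3, 5, 4, 5, 2) → (3, 5, 4, 5, 3) → (3, 5, 4, 5, 4) → (3, 5, 4, 5, 5))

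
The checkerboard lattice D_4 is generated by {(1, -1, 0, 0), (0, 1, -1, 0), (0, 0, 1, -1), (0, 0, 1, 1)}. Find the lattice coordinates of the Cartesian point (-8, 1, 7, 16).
-8b₁ - 7b₂ - 8b₃ + 8b₄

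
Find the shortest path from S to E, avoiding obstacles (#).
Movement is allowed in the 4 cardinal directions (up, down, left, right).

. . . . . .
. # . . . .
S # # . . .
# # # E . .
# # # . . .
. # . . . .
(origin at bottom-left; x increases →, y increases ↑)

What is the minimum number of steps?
8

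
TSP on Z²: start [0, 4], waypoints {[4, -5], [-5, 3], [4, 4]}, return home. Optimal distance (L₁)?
36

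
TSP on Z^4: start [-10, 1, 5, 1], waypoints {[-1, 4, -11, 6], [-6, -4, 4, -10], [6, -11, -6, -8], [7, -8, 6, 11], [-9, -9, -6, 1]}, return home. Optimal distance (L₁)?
182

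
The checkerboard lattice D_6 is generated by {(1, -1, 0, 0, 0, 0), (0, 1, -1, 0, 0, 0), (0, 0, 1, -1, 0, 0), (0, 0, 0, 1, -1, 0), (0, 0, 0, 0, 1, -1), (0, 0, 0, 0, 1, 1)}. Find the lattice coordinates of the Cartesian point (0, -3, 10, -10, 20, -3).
-3b₂ + 7b₃ - 3b₄ + 10b₅ + 7b₆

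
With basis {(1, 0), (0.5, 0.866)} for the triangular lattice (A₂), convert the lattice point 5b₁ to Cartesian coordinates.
(5, 0)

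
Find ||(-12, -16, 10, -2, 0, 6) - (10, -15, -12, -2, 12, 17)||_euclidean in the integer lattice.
35.1283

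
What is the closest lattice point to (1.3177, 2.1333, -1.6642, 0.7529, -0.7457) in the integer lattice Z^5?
(1, 2, -2, 1, -1)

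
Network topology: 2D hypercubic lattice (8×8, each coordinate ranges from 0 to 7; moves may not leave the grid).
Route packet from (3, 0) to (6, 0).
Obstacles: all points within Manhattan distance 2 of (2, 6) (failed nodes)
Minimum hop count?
3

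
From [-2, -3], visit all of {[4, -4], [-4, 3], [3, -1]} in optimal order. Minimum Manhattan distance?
22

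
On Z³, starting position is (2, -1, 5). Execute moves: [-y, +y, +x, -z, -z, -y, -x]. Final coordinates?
(2, -2, 3)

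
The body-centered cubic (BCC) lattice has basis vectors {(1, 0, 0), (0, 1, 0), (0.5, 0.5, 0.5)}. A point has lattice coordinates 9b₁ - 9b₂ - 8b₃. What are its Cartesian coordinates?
(5, -13, -4)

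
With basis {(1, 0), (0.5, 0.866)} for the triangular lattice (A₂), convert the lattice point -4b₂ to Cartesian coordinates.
(-2, -3.464)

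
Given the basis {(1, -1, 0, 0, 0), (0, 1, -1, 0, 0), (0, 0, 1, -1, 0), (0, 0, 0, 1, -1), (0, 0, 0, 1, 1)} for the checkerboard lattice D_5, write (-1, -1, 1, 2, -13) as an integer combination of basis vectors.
-b₁ - 2b₂ - b₃ + 7b₄ - 6b₅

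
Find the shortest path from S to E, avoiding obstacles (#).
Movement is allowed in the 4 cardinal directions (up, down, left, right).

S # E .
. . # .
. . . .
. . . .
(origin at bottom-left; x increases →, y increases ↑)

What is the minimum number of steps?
8
(one shortest path: (0, 3) → (0, 2) → (1, 2) → (1, 1) → (2, 1) → (3, 1) → (3, 2) → (3, 3) → (2, 3))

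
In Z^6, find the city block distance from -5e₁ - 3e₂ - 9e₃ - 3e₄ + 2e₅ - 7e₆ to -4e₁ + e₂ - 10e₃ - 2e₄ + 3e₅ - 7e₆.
8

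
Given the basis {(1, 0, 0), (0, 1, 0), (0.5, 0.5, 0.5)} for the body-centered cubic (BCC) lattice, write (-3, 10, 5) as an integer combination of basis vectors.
-8b₁ + 5b₂ + 10b₃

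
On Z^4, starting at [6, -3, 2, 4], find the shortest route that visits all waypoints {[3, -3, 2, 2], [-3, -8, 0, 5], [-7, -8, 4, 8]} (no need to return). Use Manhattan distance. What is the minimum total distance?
32
(one optimal route: (6, -3, 2, 4) → (3, -3, 2, 2) → (-3, -8, 0, 5) → (-7, -8, 4, 8))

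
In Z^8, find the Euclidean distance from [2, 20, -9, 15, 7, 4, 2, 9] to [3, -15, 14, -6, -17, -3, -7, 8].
53.8795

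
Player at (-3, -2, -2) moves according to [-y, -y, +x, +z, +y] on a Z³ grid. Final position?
(-2, -3, -1)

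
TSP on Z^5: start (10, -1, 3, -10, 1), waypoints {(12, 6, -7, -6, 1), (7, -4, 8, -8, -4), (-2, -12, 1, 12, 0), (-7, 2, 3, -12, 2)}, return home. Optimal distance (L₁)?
176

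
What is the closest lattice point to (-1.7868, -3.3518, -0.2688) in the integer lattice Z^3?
(-2, -3, 0)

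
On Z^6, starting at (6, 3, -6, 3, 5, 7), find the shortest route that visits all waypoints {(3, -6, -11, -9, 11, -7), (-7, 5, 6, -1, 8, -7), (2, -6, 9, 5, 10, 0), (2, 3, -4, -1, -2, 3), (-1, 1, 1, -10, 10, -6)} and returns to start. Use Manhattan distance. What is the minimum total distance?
200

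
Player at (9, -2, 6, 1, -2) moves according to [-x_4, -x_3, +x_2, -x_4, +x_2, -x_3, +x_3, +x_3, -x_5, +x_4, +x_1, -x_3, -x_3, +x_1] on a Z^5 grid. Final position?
(11, 0, 4, 0, -3)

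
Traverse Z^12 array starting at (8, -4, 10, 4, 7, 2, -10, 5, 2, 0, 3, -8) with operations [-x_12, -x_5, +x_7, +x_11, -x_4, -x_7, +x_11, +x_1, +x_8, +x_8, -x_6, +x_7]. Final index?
(9, -4, 10, 3, 6, 1, -9, 7, 2, 0, 5, -9)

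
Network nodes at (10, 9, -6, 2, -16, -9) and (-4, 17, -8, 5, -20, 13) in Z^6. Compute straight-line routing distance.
27.8029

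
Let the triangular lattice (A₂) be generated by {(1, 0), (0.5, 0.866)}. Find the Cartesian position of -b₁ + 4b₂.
(1, 3.464)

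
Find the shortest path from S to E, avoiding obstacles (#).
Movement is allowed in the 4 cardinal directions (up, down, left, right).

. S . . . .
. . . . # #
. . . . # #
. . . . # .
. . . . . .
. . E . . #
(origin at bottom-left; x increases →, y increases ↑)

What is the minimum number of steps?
6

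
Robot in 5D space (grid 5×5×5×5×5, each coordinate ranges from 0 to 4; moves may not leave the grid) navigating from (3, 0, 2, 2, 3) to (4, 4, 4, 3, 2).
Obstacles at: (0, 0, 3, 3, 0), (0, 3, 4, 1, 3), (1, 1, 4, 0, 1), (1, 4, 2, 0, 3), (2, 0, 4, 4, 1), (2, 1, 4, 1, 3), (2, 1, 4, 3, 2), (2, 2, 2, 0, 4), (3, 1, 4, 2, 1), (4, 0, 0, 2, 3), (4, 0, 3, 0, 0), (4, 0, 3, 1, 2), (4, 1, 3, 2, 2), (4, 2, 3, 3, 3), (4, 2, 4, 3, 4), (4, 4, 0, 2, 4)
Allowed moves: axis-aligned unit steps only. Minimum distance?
9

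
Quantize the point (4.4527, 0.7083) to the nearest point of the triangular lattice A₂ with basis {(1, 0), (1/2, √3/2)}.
(4.5, 0.866)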